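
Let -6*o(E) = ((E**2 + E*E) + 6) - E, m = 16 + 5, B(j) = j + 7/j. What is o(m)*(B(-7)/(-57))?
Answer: -1156/57 ≈ -20.281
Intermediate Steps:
m = 21
o(E) = -1 - E**2/3 + E/6 (o(E) = -(((E**2 + E*E) + 6) - E)/6 = -(((E**2 + E**2) + 6) - E)/6 = -((2*E**2 + 6) - E)/6 = -((6 + 2*E**2) - E)/6 = -(6 - E + 2*E**2)/6 = -1 - E**2/3 + E/6)
o(m)*(B(-7)/(-57)) = (-1 - 1/3*21**2 + (1/6)*21)*((-7 + 7/(-7))/(-57)) = (-1 - 1/3*441 + 7/2)*((-7 + 7*(-1/7))*(-1/57)) = (-1 - 147 + 7/2)*((-7 - 1)*(-1/57)) = -(-1156)*(-1)/57 = -289/2*8/57 = -1156/57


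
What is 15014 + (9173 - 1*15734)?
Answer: 8453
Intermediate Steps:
15014 + (9173 - 1*15734) = 15014 + (9173 - 15734) = 15014 - 6561 = 8453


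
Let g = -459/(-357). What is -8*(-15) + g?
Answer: 849/7 ≈ 121.29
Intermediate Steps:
g = 9/7 (g = -459*(-1/357) = 9/7 ≈ 1.2857)
-8*(-15) + g = -8*(-15) + 9/7 = 120 + 9/7 = 849/7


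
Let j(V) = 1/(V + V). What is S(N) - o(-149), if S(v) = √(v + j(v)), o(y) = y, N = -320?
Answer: 149 + I*√2048010/80 ≈ 149.0 + 17.889*I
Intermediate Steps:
j(V) = 1/(2*V)
S(v) = √(v + 1/(2*v))
S(N) - o(-149) = √(2/(-320) + 4*(-320))/2 - 1*(-149) = √(2*(-1/320) - 1280)/2 + 149 = √(-1/160 - 1280)/2 + 149 = √(-204801/160)/2 + 149 = (I*√2048010/40)/2 + 149 = I*√2048010/80 + 149 = 149 + I*√2048010/80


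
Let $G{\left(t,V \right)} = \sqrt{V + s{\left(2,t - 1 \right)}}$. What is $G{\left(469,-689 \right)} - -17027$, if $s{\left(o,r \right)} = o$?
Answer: $17027 + i \sqrt{687} \approx 17027.0 + 26.211 i$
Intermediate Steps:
$G{\left(t,V \right)} = \sqrt{2 + V}$ ($G{\left(t,V \right)} = \sqrt{V + 2} = \sqrt{2 + V}$)
$G{\left(469,-689 \right)} - -17027 = \sqrt{2 - 689} - -17027 = \sqrt{-687} + 17027 = i \sqrt{687} + 17027 = 17027 + i \sqrt{687}$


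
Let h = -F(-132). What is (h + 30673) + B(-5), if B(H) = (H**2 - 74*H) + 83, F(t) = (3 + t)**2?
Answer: 14510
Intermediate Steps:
B(H) = 83 + H**2 - 74*H
h = -16641 (h = -(3 - 132)**2 = -1*(-129)**2 = -1*16641 = -16641)
(h + 30673) + B(-5) = (-16641 + 30673) + (83 + (-5)**2 - 74*(-5)) = 14032 + (83 + 25 + 370) = 14032 + 478 = 14510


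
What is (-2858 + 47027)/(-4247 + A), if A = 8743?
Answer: 44169/4496 ≈ 9.8241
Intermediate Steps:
(-2858 + 47027)/(-4247 + A) = (-2858 + 47027)/(-4247 + 8743) = 44169/4496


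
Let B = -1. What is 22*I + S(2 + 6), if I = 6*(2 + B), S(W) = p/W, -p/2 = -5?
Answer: 533/4 ≈ 133.25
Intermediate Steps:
p = 10 (p = -2*(-5) = 10)
S(W) = 10/W
I = 6 (I = 6*(2 - 1) = 6*1 = 6)
22*I + S(2 + 6) = 22*6 + 10/(2 + 6) = 132 + 10/8 = 132 + 10*(1/8) = 132 + 5/4 = 533/4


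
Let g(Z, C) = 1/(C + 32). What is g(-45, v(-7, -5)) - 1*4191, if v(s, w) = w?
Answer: -113156/27 ≈ -4191.0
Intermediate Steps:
g(Z, C) = 1/(32 + C)
g(-45, v(-7, -5)) - 1*4191 = 1/(32 - 5) - 1*4191 = 1/27 - 4191 = -113156/27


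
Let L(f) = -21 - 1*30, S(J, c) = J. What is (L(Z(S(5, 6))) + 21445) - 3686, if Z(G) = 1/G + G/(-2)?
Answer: 17708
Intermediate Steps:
Z(G) = 1/G - G/2 (Z(G) = 1/G + G*(-½) = 1/G - G/2)
L(f) = -51 (L(f) = -21 - 30 = -51)
(L(Z(S(5, 6))) + 21445) - 3686 = (-51 + 21445) - 3686 = 21394 - 3686 = 17708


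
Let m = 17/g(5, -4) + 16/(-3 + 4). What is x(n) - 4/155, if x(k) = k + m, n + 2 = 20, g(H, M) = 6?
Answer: 34231/930 ≈ 36.807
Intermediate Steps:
n = 18 (n = -2 + 20 = 18)
m = 113/6 (m = 17/6 + 16/(-3 + 4) = 17*(⅙) + 16/1 = 17/6 + 16*1 = 17/6 + 16 = 113/6 ≈ 18.833)
x(k) = 113/6 + k (x(k) = k + 113/6 = 113/6 + k)
x(n) - 4/155 = (113/6 + 18) - 4/155 = 221/6 - 4*1/155 = 221/6 - 4/155 = 34231/930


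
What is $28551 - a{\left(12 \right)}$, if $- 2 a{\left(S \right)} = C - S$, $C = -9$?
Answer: $\frac{57081}{2} \approx 28541.0$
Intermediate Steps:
$a{\left(S \right)} = \frac{9}{2} + \frac{S}{2}$ ($a{\left(S \right)} = - \frac{-9 - S}{2} = \frac{9}{2} + \frac{S}{2}$)
$28551 - a{\left(12 \right)} = 28551 - \left(\frac{9}{2} + \frac{1}{2} \cdot 12\right) = 28551 - \left(\frac{9}{2} + 6\right) = 28551 - \frac{21}{2} = \frac{57081}{2}$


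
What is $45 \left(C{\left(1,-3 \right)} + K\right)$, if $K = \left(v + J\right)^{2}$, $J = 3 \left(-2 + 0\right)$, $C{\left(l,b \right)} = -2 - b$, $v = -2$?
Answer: $2925$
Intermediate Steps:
$J = -6$ ($J = 3 \left(-2\right) = -6$)
$K = 64$ ($K = \left(-2 - 6\right)^{2} = \left(-8\right)^{2} = 64$)
$45 \left(C{\left(1,-3 \right)} + K\right) = 45 \left(\left(-2 - -3\right) + 64\right) = 45 \left(\left(-2 + 3\right) + 64\right) = 45 \left(1 + 64\right) = 45 \cdot 65 = 2925$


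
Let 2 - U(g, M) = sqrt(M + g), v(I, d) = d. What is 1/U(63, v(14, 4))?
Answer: -2/63 - sqrt(67)/63 ≈ -0.16167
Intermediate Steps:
U(g, M) = 2 - sqrt(M + g)
1/U(63, v(14, 4)) = 1/(2 - sqrt(4 + 63)) = 1/(2 - sqrt(67))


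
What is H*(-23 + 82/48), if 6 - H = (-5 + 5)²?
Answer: -511/4 ≈ -127.75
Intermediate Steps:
H = 6 (H = 6 - (-5 + 5)² = 6 - 1*0² = 6 - 1*0 = 6 + 0 = 6)
H*(-23 + 82/48) = 6*(-23 + 82/48) = 6*(-23 + 82*(1/48)) = 6*(-23 + 41/24) = 6*(-511/24) = -511/4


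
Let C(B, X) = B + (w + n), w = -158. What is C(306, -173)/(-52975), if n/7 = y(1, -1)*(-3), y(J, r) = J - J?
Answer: -148/52975 ≈ -0.0027938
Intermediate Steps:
y(J, r) = 0
n = 0 (n = 7*(0*(-3)) = 7*0 = 0)
C(B, X) = -158 + B (C(B, X) = B + (-158 + 0) = B - 158 = -158 + B)
C(306, -173)/(-52975) = (-158 + 306)/(-52975) = 148*(-1/52975) = -148/52975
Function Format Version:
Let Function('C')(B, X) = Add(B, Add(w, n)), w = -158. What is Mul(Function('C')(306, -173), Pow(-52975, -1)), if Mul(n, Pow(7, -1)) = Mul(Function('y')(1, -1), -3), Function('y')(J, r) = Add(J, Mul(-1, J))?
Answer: Rational(-148, 52975) ≈ -0.0027938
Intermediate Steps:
Function('y')(J, r) = 0
n = 0 (n = Mul(7, Mul(0, -3)) = Mul(7, 0) = 0)
Function('C')(B, X) = Add(-158, B) (Function('C')(B, X) = Add(B, Add(-158, 0)) = Add(B, -158) = Add(-158, B))
Mul(Function('C')(306, -173), Pow(-52975, -1)) = Mul(Add(-158, 306), Pow(-52975, -1)) = Mul(148, Rational(-1, 52975)) = Rational(-148, 52975)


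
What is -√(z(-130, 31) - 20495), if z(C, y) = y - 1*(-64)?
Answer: -20*I*√51 ≈ -142.83*I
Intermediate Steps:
z(C, y) = 64 + y (z(C, y) = y + 64 = 64 + y)
-√(z(-130, 31) - 20495) = -√((64 + 31) - 20495) = -√(95 - 20495) = -√(-20400) = -20*I*√51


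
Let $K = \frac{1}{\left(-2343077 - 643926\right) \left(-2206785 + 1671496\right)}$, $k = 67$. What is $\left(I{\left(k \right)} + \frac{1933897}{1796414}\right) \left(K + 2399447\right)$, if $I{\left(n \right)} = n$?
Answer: $\frac{234589731104748898379129625}{1436152018621281469} \approx 1.6335 \cdot 10^{8}$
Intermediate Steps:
$K = \frac{1}{1598909848867}$ ($K = \frac{1}{\left(-2987003\right) \left(-535289\right)} = \frac{1}{1598909848867} \approx 6.2543 \cdot 10^{-13}$)
$\left(I{\left(k \right)} + \frac{1933897}{1796414}\right) \left(K + 2399447\right) = \left(67 + \frac{1933897}{1796414}\right) \left(\frac{1}{1598909848867} + 2399447\right) = \left(67 + 1933897 \cdot \frac{1}{1796414}\right) \frac{3836499440134376550}{1598909848867} = \left(67 + \frac{1933897}{1796414}\right) \frac{3836499440134376550}{1598909848867} = \frac{122293635}{1796414} \cdot \frac{3836499440134376550}{1598909848867} = \frac{234589731104748898379129625}{1436152018621281469}$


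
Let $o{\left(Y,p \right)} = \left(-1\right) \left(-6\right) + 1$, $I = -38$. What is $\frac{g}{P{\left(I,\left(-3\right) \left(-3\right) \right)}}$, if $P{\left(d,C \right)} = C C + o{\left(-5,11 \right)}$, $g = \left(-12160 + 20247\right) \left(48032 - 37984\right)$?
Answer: $\frac{10157272}{11} \approx 9.2339 \cdot 10^{5}$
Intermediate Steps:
$g = 81258176$ ($g = 8087 \cdot 10048 = 81258176$)
$o{\left(Y,p \right)} = 7$ ($o{\left(Y,p \right)} = 6 + 1 = 7$)
$P{\left(d,C \right)} = 7 + C^{2}$ ($P{\left(d,C \right)} = C C + 7 = C^{2} + 7 = 7 + C^{2}$)
$\frac{g}{P{\left(I,\left(-3\right) \left(-3\right) \right)}} = \frac{81258176}{7 + \left(\left(-3\right) \left(-3\right)\right)^{2}} = \frac{81258176}{7 + 9^{2}} = \frac{81258176}{7 + 81} = \frac{81258176}{88} = 81258176 \cdot \frac{1}{88} = \frac{10157272}{11}$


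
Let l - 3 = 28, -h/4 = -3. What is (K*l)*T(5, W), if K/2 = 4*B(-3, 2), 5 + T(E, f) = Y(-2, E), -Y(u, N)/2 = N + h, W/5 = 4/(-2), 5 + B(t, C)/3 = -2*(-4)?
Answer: -87048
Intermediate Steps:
h = 12 (h = -4*(-3) = 12)
B(t, C) = 9 (B(t, C) = -15 + 3*(-2*(-4)) = -15 + 3*8 = -15 + 24 = 9)
W = -10 (W = 5*(4/(-2)) = 5*(4*(-1/2)) = 5*(-2) = -10)
Y(u, N) = -24 - 2*N (Y(u, N) = -2*(N + 12) = -2*(12 + N) = -24 - 2*N)
T(E, f) = -29 - 2*E (T(E, f) = -5 + (-24 - 2*E) = -29 - 2*E)
K = 72 (K = 2*(4*9) = 2*36 = 72)
l = 31 (l = 3 + 28 = 31)
(K*l)*T(5, W) = (72*31)*(-29 - 2*5) = 2232*(-29 - 10) = 2232*(-39) = -87048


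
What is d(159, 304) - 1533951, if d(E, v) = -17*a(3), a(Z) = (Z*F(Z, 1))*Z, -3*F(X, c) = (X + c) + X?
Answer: -1533594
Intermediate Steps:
F(X, c) = -2*X/3 - c/3 (F(X, c) = -((X + c) + X)/3 = -(c + 2*X)/3 = -2*X/3 - c/3)
a(Z) = Z²*(-⅓ - 2*Z/3) (a(Z) = (Z*(-2*Z/3 - ⅓*1))*Z = (Z*(-2*Z/3 - ⅓))*Z = (Z*(-⅓ - 2*Z/3))*Z = Z²*(-⅓ - 2*Z/3))
d(E, v) = 357 (d(E, v) = -17*3²*(-1 - 2*3)/3 = -17*9*(-1 - 6)/3 = -17*9*(-7)/3 = -17*(-21) = 357)
d(159, 304) - 1533951 = 357 - 1533951 = -1533594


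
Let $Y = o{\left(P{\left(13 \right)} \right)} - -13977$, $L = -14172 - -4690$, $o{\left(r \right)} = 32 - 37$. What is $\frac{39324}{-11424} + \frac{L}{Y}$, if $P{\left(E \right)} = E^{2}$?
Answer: $- \frac{1957611}{475048} \approx -4.1209$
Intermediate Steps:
$o{\left(r \right)} = -5$
$L = -9482$ ($L = -14172 + 4690 = -9482$)
$Y = 13972$ ($Y = -5 - -13977 = -5 + 13977 = 13972$)
$\frac{39324}{-11424} + \frac{L}{Y} = \frac{39324}{-11424} - \frac{9482}{13972} = 39324 \left(- \frac{1}{11424}\right) - \frac{4741}{6986} = - \frac{3277}{952} - \frac{4741}{6986} = - \frac{1957611}{475048}$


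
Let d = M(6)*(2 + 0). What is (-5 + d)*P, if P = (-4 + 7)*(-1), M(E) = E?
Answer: -21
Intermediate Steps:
d = 12 (d = 6*(2 + 0) = 6*2 = 12)
P = -3 (P = 3*(-1) = -3)
(-5 + d)*P = (-5 + 12)*(-3) = 7*(-3) = -21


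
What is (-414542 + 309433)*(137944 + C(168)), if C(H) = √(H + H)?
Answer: -14499155896 - 420436*√21 ≈ -1.4501e+10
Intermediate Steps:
C(H) = √2*√H (C(H) = √(2*H) = √2*√H)
(-414542 + 309433)*(137944 + C(168)) = (-414542 + 309433)*(137944 + √2*√168) = -105109*(137944 + √2*(2*√42)) = -105109*(137944 + 4*√21) = -14499155896 - 420436*√21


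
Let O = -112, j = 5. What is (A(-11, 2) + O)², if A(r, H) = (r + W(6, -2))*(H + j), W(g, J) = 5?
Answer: 23716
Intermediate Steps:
A(r, H) = (5 + H)*(5 + r) (A(r, H) = (r + 5)*(H + 5) = (5 + r)*(5 + H) = (5 + H)*(5 + r))
(A(-11, 2) + O)² = ((25 + 5*2 + 5*(-11) + 2*(-11)) - 112)² = ((25 + 10 - 55 - 22) - 112)² = (-42 - 112)² = (-154)² = 23716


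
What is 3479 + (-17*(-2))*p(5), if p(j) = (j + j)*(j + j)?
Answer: 6879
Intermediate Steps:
p(j) = 4*j**2 (p(j) = (2*j)*(2*j) = 4*j**2)
3479 + (-17*(-2))*p(5) = 3479 + (-17*(-2))*(4*5**2) = 3479 + 34*(4*25) = 3479 + 34*100 = 3479 + 3400 = 6879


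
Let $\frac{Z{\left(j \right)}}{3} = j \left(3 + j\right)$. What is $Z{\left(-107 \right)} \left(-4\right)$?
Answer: $-133536$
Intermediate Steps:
$Z{\left(j \right)} = 3 j \left(3 + j\right)$
$Z{\left(-107 \right)} \left(-4\right) = 3 \left(-107\right) \left(3 - 107\right) \left(-4\right) = 3 \left(-107\right) \left(-104\right) \left(-4\right) = 33384 \left(-4\right) = -133536$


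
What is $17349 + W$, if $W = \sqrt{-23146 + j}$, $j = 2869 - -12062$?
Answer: $17349 + i \sqrt{8215} \approx 17349.0 + 90.637 i$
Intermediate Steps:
$j = 14931$ ($j = 2869 + 12062 = 14931$)
$W = i \sqrt{8215}$ ($W = \sqrt{-23146 + 14931} = \sqrt{-8215} = i \sqrt{8215} \approx 90.637 i$)
$17349 + W = 17349 + i \sqrt{8215}$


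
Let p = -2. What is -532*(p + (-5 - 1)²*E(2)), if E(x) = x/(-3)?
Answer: 13832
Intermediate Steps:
E(x) = -x/3 (E(x) = x*(-⅓) = -x/3)
-532*(p + (-5 - 1)²*E(2)) = -532*(-2 + (-5 - 1)²*(-⅓*2)) = -532*(-2 + (-6)²*(-⅔)) = -532*(-2 + 36*(-⅔)) = -532*(-2 - 24) = -532*(-26) = 13832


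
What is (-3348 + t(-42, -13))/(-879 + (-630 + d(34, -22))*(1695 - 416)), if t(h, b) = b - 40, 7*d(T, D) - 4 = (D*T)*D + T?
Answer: -23807/15449283 ≈ -0.0015410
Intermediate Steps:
d(T, D) = 4/7 + T/7 + T*D²/7 (d(T, D) = 4/7 + ((D*T)*D + T)/7 = 4/7 + (T*D² + T)/7 = 4/7 + (T + T*D²)/7 = 4/7 + (T/7 + T*D²/7) = 4/7 + T/7 + T*D²/7)
t(h, b) = -40 + b
(-3348 + t(-42, -13))/(-879 + (-630 + d(34, -22))*(1695 - 416)) = (-3348 + (-40 - 13))/(-879 + (-630 + (4/7 + (⅐)*34 + (⅐)*34*(-22)²))*(1695 - 416)) = (-3348 - 53)/(-879 + (-630 + (4/7 + 34/7 + (⅐)*34*484))*1279) = -3401/(-879 + (-630 + (4/7 + 34/7 + 16456/7))*1279) = -3401/(-879 + (-630 + 16494/7)*1279) = -3401/(-879 + (12084/7)*1279) = -3401/(-879 + 15455436/7) = -3401/15449283/7 = -3401*7/15449283 = -23807/15449283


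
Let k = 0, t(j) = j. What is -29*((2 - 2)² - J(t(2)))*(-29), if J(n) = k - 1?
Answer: 841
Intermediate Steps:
J(n) = -1 (J(n) = 0 - 1 = -1)
-29*((2 - 2)² - J(t(2)))*(-29) = -29*((2 - 2)² - 1*(-1))*(-29) = -29*(0² + 1)*(-29) = -29*(0 + 1)*(-29) = -29*1*(-29) = -29*(-29) = 841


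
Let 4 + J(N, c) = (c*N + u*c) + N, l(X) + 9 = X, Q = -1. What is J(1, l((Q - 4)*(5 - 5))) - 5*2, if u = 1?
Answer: -31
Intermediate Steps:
l(X) = -9 + X
J(N, c) = -4 + N + c + N*c (J(N, c) = -4 + ((c*N + 1*c) + N) = -4 + ((N*c + c) + N) = -4 + ((c + N*c) + N) = -4 + (N + c + N*c) = -4 + N + c + N*c)
J(1, l((Q - 4)*(5 - 5))) - 5*2 = (-4 + 1 + (-9 + (-1 - 4)*(5 - 5)) + 1*(-9 + (-1 - 4)*(5 - 5))) - 5*2 = (-4 + 1 + (-9 - 5*0) + 1*(-9 - 5*0)) - 10 = (-4 + 1 + (-9 + 0) + 1*(-9 + 0)) - 10 = (-4 + 1 - 9 + 1*(-9)) - 10 = (-4 + 1 - 9 - 9) - 10 = -21 - 10 = -31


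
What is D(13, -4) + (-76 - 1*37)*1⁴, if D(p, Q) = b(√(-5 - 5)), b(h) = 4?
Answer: -109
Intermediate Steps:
D(p, Q) = 4
D(13, -4) + (-76 - 1*37)*1⁴ = 4 + (-76 - 1*37)*1⁴ = 4 + (-76 - 37)*1 = 4 - 113*1 = 4 - 113 = -109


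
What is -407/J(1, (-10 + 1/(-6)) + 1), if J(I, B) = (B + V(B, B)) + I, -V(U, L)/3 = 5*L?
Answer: -1221/388 ≈ -3.1469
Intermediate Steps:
V(U, L) = -15*L
J(I, B) = I - 14*B (J(I, B) = (B - 15*B) + I = -14*B + I = I - 14*B)
-407/J(1, (-10 + 1/(-6)) + 1) = -407/(1 - 14*((-10 + 1/(-6)) + 1)) = -407/(1 - 14*((-10 + 1*(-⅙)) + 1)) = -407/(1 - 14*((-10 - ⅙) + 1)) = -407/(1 - 14*(-61/6 + 1)) = -407/(1 - 14*(-55/6)) = -407/(1 + 385/3) = -407/388/3 = -407*3/388 = -1221/388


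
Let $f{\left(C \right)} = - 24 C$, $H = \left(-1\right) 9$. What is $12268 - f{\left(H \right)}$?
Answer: $12052$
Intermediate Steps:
$H = -9$
$12268 - f{\left(H \right)} = 12268 - \left(-24\right) \left(-9\right) = 12268 - 216 = 12052$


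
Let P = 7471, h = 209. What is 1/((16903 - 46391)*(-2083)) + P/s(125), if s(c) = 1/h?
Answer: 95909054662257/61423504 ≈ 1.5614e+6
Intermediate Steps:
s(c) = 1/209
1/((16903 - 46391)*(-2083)) + P/s(125) = 1/((16903 - 46391)*(-2083)) + 7471/(1/209) = -1/2083/(-29488) + 7471*209 = -1/29488*(-1/2083) + 1561439 = 1/61423504 + 1561439 = 95909054662257/61423504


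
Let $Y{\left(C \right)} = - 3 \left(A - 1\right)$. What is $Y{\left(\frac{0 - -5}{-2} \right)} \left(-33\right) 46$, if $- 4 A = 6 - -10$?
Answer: $-22770$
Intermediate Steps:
$A = -4$ ($A = - \frac{6 - -10}{4} = - \frac{6 + 10}{4} = \left(- \frac{1}{4}\right) 16 = -4$)
$Y{\left(C \right)} = 15$ ($Y{\left(C \right)} = - 3 \left(-4 - 1\right) = \left(-3\right) \left(-5\right) = 15$)
$Y{\left(\frac{0 - -5}{-2} \right)} \left(-33\right) 46 = 15 \left(-33\right) 46 = \left(-495\right) 46 = -22770$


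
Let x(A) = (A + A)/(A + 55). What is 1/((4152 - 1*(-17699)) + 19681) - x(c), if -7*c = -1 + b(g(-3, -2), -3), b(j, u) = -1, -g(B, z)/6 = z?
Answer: -55247/5357628 ≈ -0.010312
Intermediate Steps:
g(B, z) = -6*z
c = 2/7 (c = -(-1 - 1)/7 = -1/7*(-2) = 2/7 ≈ 0.28571)
x(A) = 2*A/(55 + A) (x(A) = (2*A)/(55 + A) = 2*A/(55 + A))
1/((4152 - 1*(-17699)) + 19681) - x(c) = 1/((4152 - 1*(-17699)) + 19681) - 2*2/(7*(55 + 2/7)) = 1/((4152 + 17699) + 19681) - 2*2/(7*387/7) = 1/(21851 + 19681) - 2*2*7/(7*387) = 1/41532 - 1*4/387 = 1/41532 - 4/387 = -55247/5357628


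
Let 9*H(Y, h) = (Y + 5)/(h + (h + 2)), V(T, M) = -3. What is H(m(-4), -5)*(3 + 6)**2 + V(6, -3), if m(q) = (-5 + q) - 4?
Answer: 6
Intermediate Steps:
m(q) = -9 + q
H(Y, h) = (5 + Y)/(9*(2 + 2*h)) (H(Y, h) = ((Y + 5)/(h + (h + 2)))/9 = ((5 + Y)/(h + (2 + h)))/9 = ((5 + Y)/(2 + 2*h))/9 = (5 + Y)/(9*(2 + 2*h)))
H(m(-4), -5)*(3 + 6)**2 + V(6, -3) = ((5 + (-9 - 4))/(18*(1 - 5)))*(3 + 6)**2 - 3 = ((1/18)*(5 - 13)/(-4))*9**2 - 3 = ((1/18)*(-1/4)*(-8))*81 - 3 = (1/9)*81 - 3 = 9 - 3 = 6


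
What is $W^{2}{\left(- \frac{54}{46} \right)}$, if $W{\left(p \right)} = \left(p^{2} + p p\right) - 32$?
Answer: $\frac{239320900}{279841} \approx 855.2$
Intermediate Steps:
$W{\left(p \right)} = -32 + 2 p^{2}$ ($W{\left(p \right)} = \left(p^{2} + p^{2}\right) - 32 = 2 p^{2} - 32 = -32 + 2 p^{2}$)
$W^{2}{\left(- \frac{54}{46} \right)} = \left(-32 + 2 \left(- \frac{54}{46}\right)^{2}\right)^{2} = \left(-32 + 2 \left(\left(-54\right) \frac{1}{46}\right)^{2}\right)^{2} = \left(-32 + 2 \left(- \frac{27}{23}\right)^{2}\right)^{2} = \left(-32 + 2 \cdot \frac{729}{529}\right)^{2} = \left(-32 + \frac{1458}{529}\right)^{2} = \left(- \frac{15470}{529}\right)^{2} = \frac{239320900}{279841}$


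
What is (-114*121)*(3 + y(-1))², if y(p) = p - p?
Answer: -124146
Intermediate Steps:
y(p) = 0
(-114*121)*(3 + y(-1))² = (-114*121)*(3 + 0)² = -13794*3² = -13794*9 = -124146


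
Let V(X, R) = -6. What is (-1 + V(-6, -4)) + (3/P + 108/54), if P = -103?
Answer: -518/103 ≈ -5.0291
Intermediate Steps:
(-1 + V(-6, -4)) + (3/P + 108/54) = (-1 - 6) + (3/(-103) + 108/54) = -7 + (3*(-1/103) + 108*(1/54)) = -7 + (-3/103 + 2) = -7 + 203/103 = -518/103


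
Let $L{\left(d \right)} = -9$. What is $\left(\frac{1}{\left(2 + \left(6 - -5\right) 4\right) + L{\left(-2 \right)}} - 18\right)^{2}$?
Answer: $\frac{442225}{1369} \approx 323.03$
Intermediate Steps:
$\left(\frac{1}{\left(2 + \left(6 - -5\right) 4\right) + L{\left(-2 \right)}} - 18\right)^{2} = \left(\frac{1}{\left(2 + \left(6 - -5\right) 4\right) - 9} - 18\right)^{2} = \left(\frac{1}{\left(2 + \left(6 + 5\right) 4\right) - 9} - 18\right)^{2} = \left(\frac{1}{\left(2 + 11 \cdot 4\right) - 9} - 18\right)^{2} = \left(\frac{1}{\left(2 + 44\right) - 9} - 18\right)^{2} = \left(\frac{1}{46 - 9} - 18\right)^{2} = \left(\frac{1}{37} - 18\right)^{2} = \left(- \frac{665}{37}\right)^{2} = \frac{442225}{1369}$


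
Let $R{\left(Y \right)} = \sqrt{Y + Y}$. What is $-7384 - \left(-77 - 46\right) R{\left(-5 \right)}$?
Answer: $-7384 + 123 i \sqrt{10} \approx -7384.0 + 388.96 i$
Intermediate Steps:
$R{\left(Y \right)} = \sqrt{2} \sqrt{Y}$ ($R{\left(Y \right)} = \sqrt{2 Y} = \sqrt{2} \sqrt{Y}$)
$-7384 - \left(-77 - 46\right) R{\left(-5 \right)} = -7384 - \left(-77 - 46\right) \sqrt{2} \sqrt{-5} = -7384 - - 123 \sqrt{2} i \sqrt{5} = -7384 - - 123 i \sqrt{10} = -7384 + 123 i \sqrt{10}$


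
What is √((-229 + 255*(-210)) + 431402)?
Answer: √377623 ≈ 614.51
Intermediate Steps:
√((-229 + 255*(-210)) + 431402) = √((-229 - 53550) + 431402) = √(-53779 + 431402) = √377623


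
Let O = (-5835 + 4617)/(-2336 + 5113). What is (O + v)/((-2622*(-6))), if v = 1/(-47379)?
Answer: -57710399/2069882570556 ≈ -2.7881e-5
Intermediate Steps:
O = -1218/2777 ≈ -0.43860
v = -1/47379 ≈ -2.1106e-5
(O + v)/((-2622*(-6))) = (-1218/2777 - 1/47379)/((-2622*(-6))) = -57710399/131571483/15732 = -57710399/131571483*1/15732 = -57710399/2069882570556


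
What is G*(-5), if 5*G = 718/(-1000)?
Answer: 359/500 ≈ 0.71800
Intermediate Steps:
G = -359/2500 (G = (718/(-1000))/5 = (718*(-1/1000))/5 = (1/5)*(-359/500) = -359/2500 ≈ -0.14360)
G*(-5) = -359/2500*(-5) = 359/500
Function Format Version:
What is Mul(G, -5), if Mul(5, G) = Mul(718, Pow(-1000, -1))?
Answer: Rational(359, 500) ≈ 0.71800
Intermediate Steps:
G = Rational(-359, 2500) (G = Mul(Rational(1, 5), Mul(718, Pow(-1000, -1))) = Mul(Rational(1, 5), Mul(718, Rational(-1, 1000))) = Mul(Rational(1, 5), Rational(-359, 500)) = Rational(-359, 2500) ≈ -0.14360)
Mul(G, -5) = Mul(Rational(-359, 2500), -5) = Rational(359, 500)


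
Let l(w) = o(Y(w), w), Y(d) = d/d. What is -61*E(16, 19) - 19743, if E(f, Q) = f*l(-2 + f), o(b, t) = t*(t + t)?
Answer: -402335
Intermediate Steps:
Y(d) = 1
o(b, t) = 2*t² (o(b, t) = t*(2*t) = 2*t²)
l(w) = 2*w²
E(f, Q) = 2*f*(-2 + f)² (E(f, Q) = f*(2*(-2 + f)²) = 2*f*(-2 + f)²)
-61*E(16, 19) - 19743 = -122*16*(-2 + 16)² - 19743 = -122*16*14² - 19743 = -122*16*196 - 19743 = -61*6272 - 19743 = -382592 - 19743 = -402335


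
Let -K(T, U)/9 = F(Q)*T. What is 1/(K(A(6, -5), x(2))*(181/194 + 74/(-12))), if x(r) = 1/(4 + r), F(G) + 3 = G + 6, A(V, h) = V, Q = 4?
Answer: 97/191898 ≈ 0.00050548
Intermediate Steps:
F(G) = 3 + G (F(G) = -3 + (G + 6) = -3 + (6 + G) = 3 + G)
K(T, U) = -63*T (K(T, U) = -9*(3 + 4)*T = -63*T)
1/(K(A(6, -5), x(2))*(181/194 + 74/(-12))) = 1/((-63*6)*(181/194 + 74/(-12))) = 1/(-378*(181*(1/194) + 74*(-1/12))) = 1/(-378*(181/194 - 37/6)) = 1/(-378*(-1523/291)) = 1/(191898/97) = 97/191898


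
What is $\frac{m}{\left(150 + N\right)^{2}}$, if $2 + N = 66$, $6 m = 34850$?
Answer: $\frac{17425}{137388} \approx 0.12683$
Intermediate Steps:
$m = \frac{17425}{3}$ ($m = \frac{1}{6} \cdot 34850 = \frac{17425}{3} \approx 5808.3$)
$N = 64$ ($N = -2 + 66 = 64$)
$\frac{m}{\left(150 + N\right)^{2}} = \frac{17425}{3 \left(150 + 64\right)^{2}} = \frac{17425}{3 \cdot 214^{2}} = \frac{17425}{3 \cdot 45796} = \frac{17425}{3} \cdot \frac{1}{45796} = \frac{17425}{137388}$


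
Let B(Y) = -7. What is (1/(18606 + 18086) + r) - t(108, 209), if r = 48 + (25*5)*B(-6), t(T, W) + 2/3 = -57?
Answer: -84685133/110076 ≈ -769.33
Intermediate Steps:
t(T, W) = -173/3 (t(T, W) = -⅔ - 57 = -173/3)
r = -827 (r = 48 + (25*5)*(-7) = 48 + 125*(-7) = 48 - 875 = -827)
(1/(18606 + 18086) + r) - t(108, 209) = (1/(18606 + 18086) - 827) - 1*(-173/3) = (1/36692 - 827) + 173/3 = -30344283/36692 + 173/3 = -84685133/110076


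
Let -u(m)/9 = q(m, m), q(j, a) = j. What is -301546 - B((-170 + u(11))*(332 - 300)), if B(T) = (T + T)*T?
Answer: -148496874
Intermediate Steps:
u(m) = -9*m
B(T) = 2*T² (B(T) = (2*T)*T = 2*T²)
-301546 - B((-170 + u(11))*(332 - 300)) = -301546 - 2*((-170 - 9*11)*(332 - 300))² = -301546 - 2*((-170 - 99)*32)² = -301546 - 2*(-269*32)² = -301546 - 2*(-8608)² = -301546 - 2*74097664 = -301546 - 1*148195328 = -301546 - 148195328 = -148496874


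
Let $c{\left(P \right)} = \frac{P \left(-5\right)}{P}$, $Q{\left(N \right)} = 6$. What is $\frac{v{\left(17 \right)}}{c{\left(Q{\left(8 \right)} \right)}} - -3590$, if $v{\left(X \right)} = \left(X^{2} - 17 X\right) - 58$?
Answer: $\frac{18008}{5} \approx 3601.6$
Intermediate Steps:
$v{\left(X \right)} = -58 + X^{2} - 17 X$
$c{\left(P \right)} = -5$ ($c{\left(P \right)} = \frac{\left(-5\right) P}{P} = -5$)
$\frac{v{\left(17 \right)}}{c{\left(Q{\left(8 \right)} \right)}} - -3590 = \frac{-58 + 17^{2} - 289}{-5} - -3590 = \left(-58 + 289 - 289\right) \left(- \frac{1}{5}\right) + 3590 = \left(-58\right) \left(- \frac{1}{5}\right) + 3590 = \frac{58}{5} + 3590 = \frac{18008}{5}$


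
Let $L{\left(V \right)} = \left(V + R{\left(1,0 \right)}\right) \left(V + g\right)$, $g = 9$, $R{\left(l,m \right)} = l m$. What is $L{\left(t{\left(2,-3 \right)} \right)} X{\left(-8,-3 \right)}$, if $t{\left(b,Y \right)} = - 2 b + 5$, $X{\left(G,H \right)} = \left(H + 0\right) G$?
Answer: $240$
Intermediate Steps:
$X{\left(G,H \right)} = G H$ ($X{\left(G,H \right)} = H G = G H$)
$t{\left(b,Y \right)} = 5 - 2 b$
$L{\left(V \right)} = V \left(9 + V\right)$ ($L{\left(V \right)} = \left(V + 1 \cdot 0\right) \left(V + 9\right) = \left(V + 0\right) \left(9 + V\right) = V \left(9 + V\right)$)
$L{\left(t{\left(2,-3 \right)} \right)} X{\left(-8,-3 \right)} = \left(5 - 4\right) \left(9 + \left(5 - 4\right)\right) \left(\left(-8\right) \left(-3\right)\right) = \left(5 - 4\right) \left(9 + \left(5 - 4\right)\right) 24 = 1 \left(9 + 1\right) 24 = 1 \cdot 10 \cdot 24 = 10 \cdot 24 = 240$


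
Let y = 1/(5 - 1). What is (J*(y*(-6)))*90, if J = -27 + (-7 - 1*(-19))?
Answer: 2025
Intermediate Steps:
y = 1/4 ≈ 0.25000
J = -15 (J = -27 + (-7 + 19) = -27 + 12 = -15)
(J*(y*(-6)))*90 = -15*(-6)/4*90 = -15*(-3/2)*90 = (45/2)*90 = 2025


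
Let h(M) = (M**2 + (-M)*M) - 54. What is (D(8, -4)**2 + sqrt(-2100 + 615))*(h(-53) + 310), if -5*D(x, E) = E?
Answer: 4096/25 + 768*I*sqrt(165) ≈ 163.84 + 9865.1*I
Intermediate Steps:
D(x, E) = -E/5
h(M) = -54 (h(M) = (M**2 - M**2) - 54 = 0 - 54 = -54)
(D(8, -4)**2 + sqrt(-2100 + 615))*(h(-53) + 310) = ((-1/5*(-4))**2 + sqrt(-2100 + 615))*(-54 + 310) = ((4/5)**2 + sqrt(-1485))*256 = (16/25 + 3*I*sqrt(165))*256 = 4096/25 + 768*I*sqrt(165)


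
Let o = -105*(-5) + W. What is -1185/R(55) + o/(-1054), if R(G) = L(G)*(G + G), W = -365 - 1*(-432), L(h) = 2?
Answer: -137923/23188 ≈ -5.9480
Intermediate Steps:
W = 67 (W = -365 + 432 = 67)
R(G) = 4*G (R(G) = 2*(G + G) = 2*(2*G) = 4*G)
o = 592 (o = -105*(-5) + 67 = 525 + 67 = 592)
-1185/R(55) + o/(-1054) = -1185/(4*55) + 592/(-1054) = -1185/220 + 592*(-1/1054) = -1185*1/220 - 296/527 = -237/44 - 296/527 = -137923/23188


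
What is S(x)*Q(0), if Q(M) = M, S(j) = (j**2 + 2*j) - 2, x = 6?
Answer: 0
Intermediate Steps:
S(j) = -2 + j**2 + 2*j
S(x)*Q(0) = (-2 + 6**2 + 2*6)*0 = (-2 + 36 + 12)*0 = 46*0 = 0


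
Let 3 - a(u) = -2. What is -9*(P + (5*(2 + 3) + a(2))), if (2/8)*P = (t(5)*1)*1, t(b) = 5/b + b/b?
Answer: -342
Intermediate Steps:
t(b) = 1 + 5/b (t(b) = 5/b + 1 = 1 + 5/b)
a(u) = 5 (a(u) = 3 - 1*(-2) = 3 + 2 = 5)
P = 8 (P = 4*((((5 + 5)/5)*1)*1) = 4*((((⅕)*10)*1)*1) = 4*((2*1)*1) = 4*(2*1) = 4*2 = 8)
-9*(P + (5*(2 + 3) + a(2))) = -9*(8 + (5*(2 + 3) + 5)) = -9*(8 + (5*5 + 5)) = -9*(8 + (25 + 5)) = -9*(8 + 30) = -9*38 = -342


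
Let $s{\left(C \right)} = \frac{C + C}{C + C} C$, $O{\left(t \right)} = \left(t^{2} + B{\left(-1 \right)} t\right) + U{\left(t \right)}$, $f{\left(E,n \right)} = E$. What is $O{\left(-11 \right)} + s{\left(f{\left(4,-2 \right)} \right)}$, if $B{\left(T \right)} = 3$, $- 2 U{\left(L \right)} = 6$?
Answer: $89$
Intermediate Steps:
$U{\left(L \right)} = -3$ ($U{\left(L \right)} = \left(- \frac{1}{2}\right) 6 = -3$)
$O{\left(t \right)} = -3 + t^{2} + 3 t$ ($O{\left(t \right)} = \left(t^{2} + 3 t\right) - 3 = -3 + t^{2} + 3 t$)
$s{\left(C \right)} = C$ ($s{\left(C \right)} = \frac{2 C}{2 C} C = 2 C \frac{1}{2 C} C = 1 C = C$)
$O{\left(-11 \right)} + s{\left(f{\left(4,-2 \right)} \right)} = \left(-3 + \left(-11\right)^{2} + 3 \left(-11\right)\right) + 4 = \left(-3 + 121 - 33\right) + 4 = 85 + 4 = 89$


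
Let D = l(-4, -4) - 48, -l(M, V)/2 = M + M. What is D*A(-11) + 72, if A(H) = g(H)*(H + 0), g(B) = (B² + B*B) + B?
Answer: 81384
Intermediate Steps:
l(M, V) = -4*M (l(M, V) = -2*(M + M) = -4*M)
g(B) = B + 2*B² (g(B) = (B² + B²) + B = 2*B² + B = B + 2*B²)
D = -32 (D = -4*(-4) - 48 = 16 - 48 = -32)
A(H) = H²*(1 + 2*H) (A(H) = (H*(1 + 2*H))*(H + 0) = (H*(1 + 2*H))*H = H²*(1 + 2*H))
D*A(-11) + 72 = -32*(-11)²*(1 + 2*(-11)) + 72 = -3872*(1 - 22) + 72 = -3872*(-21) + 72 = -32*(-2541) + 72 = 81312 + 72 = 81384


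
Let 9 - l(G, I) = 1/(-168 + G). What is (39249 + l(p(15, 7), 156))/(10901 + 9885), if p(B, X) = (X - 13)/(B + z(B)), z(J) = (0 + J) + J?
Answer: 99008691/52422292 ≈ 1.8887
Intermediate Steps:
z(J) = 2*J (z(J) = J + J = 2*J)
p(B, X) = (-13 + X)/(3*B) (p(B, X) = (X - 13)/(B + 2*B) = (-13 + X)/((3*B)) = (-13 + X)*(1/(3*B)) = (-13 + X)/(3*B))
l(G, I) = 9 - 1/(-168 + G)
(39249 + l(p(15, 7), 156))/(10901 + 9885) = (39249 + (-1513 + 9*((⅓)*(-13 + 7)/15))/(-168 + (⅓)*(-13 + 7)/15))/(10901 + 9885) = (39249 + (-1513 + 9*((⅓)*(1/15)*(-6)))/(-168 + (⅓)*(1/15)*(-6)))/20786 = (39249 + (-1513 + 9*(-2/15))/(-168 - 2/15))*(1/20786) = (39249 + (-1513 - 6/5)/(-2522/15))*(1/20786) = (39249 - 15/2522*(-7571/5))*(1/20786) = (39249 + 22713/2522)*(1/20786) = (99008691/2522)*(1/20786) = 99008691/52422292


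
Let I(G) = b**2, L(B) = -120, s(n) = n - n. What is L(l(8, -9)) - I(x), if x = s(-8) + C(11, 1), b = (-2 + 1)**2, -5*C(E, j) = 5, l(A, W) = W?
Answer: -121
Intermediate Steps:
C(E, j) = -1 (C(E, j) = -1/5*5 = -1)
s(n) = 0
b = 1 (b = (-1)**2 = 1)
x = -1 (x = 0 - 1 = -1)
I(G) = 1 (I(G) = 1**2 = 1)
L(l(8, -9)) - I(x) = -120 - 1*1 = -120 - 1 = -121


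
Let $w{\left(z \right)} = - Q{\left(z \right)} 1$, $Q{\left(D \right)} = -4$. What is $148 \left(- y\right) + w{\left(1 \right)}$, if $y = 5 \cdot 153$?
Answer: $-113216$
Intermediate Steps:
$y = 765$
$w{\left(z \right)} = 4$ ($w{\left(z \right)} = \left(-1\right) \left(-4\right) 1 = 4 \cdot 1 = 4$)
$148 \left(- y\right) + w{\left(1 \right)} = 148 \left(\left(-1\right) 765\right) + 4 = 148 \left(-765\right) + 4 = -113220 + 4 = -113216$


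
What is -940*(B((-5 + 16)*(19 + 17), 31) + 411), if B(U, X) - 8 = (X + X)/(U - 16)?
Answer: -7486254/19 ≈ -3.9401e+5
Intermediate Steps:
B(U, X) = 8 + 2*X/(-16 + U) (B(U, X) = 8 + (X + X)/(U - 16) = 8 + (2*X)/(-16 + U) = 8 + 2*X/(-16 + U))
-940*(B((-5 + 16)*(19 + 17), 31) + 411) = -940*(2*(-64 + 31 + 4*((-5 + 16)*(19 + 17)))/(-16 + (-5 + 16)*(19 + 17)) + 411) = -940*(2*(-64 + 31 + 4*(11*36))/(-16 + 11*36) + 411) = -940*(2*(-64 + 31 + 4*396)/(-16 + 396) + 411) = -940*(2*(-64 + 31 + 1584)/380 + 411) = -940*(2*(1/380)*1551 + 411) = -940*(1551/190 + 411) = -940*79641/190 = -7486254/19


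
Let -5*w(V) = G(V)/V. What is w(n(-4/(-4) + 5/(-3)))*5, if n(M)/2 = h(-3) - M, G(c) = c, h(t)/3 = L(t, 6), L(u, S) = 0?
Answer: -1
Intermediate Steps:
h(t) = 0 (h(t) = 3*0 = 0)
n(M) = -2*M (n(M) = 2*(0 - M) = 2*(-M) = -2*M)
w(V) = -1/5 (w(V) = -V/(5*V) = -1/5*1 = -1/5)
w(n(-4/(-4) + 5/(-3)))*5 = -1/5*5 = -1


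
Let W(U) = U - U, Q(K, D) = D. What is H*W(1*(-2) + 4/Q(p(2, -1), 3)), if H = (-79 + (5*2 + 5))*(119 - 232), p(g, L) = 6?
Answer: 0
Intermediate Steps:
W(U) = 0
H = 7232 (H = (-79 + (10 + 5))*(-113) = (-79 + 15)*(-113) = -64*(-113) = 7232)
H*W(1*(-2) + 4/Q(p(2, -1), 3)) = 7232*0 = 0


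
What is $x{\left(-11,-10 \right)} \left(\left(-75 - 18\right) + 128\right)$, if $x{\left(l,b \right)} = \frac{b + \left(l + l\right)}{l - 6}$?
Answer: $\frac{1120}{17} \approx 65.882$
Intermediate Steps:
$x{\left(l,b \right)} = \frac{b + 2 l}{-6 + l}$
$x{\left(-11,-10 \right)} \left(\left(-75 - 18\right) + 128\right) = \frac{-10 + 2 \left(-11\right)}{-6 - 11} \left(\left(-75 - 18\right) + 128\right) = \frac{-10 - 22}{-17} \left(\left(-75 - 18\right) + 128\right) = \left(- \frac{1}{17}\right) \left(-32\right) \left(-93 + 128\right) = \frac{32}{17} \cdot 35 = \frac{1120}{17}$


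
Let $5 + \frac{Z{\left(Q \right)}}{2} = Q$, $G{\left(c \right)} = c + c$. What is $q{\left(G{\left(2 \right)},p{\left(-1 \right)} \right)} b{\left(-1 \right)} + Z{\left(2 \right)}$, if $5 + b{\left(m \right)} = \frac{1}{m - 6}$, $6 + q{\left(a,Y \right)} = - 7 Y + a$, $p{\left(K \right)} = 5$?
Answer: $\frac{1290}{7} \approx 184.29$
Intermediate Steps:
$G{\left(c \right)} = 2 c$
$Z{\left(Q \right)} = -10 + 2 Q$
$q{\left(a,Y \right)} = -6 + a - 7 Y$ ($q{\left(a,Y \right)} = -6 - \left(- a + 7 Y\right) = -6 + a - 7 Y$)
$b{\left(m \right)} = -5 + \frac{1}{-6 + m}$ ($b{\left(m \right)} = -5 + \frac{1}{m - 6} = -5 + \frac{1}{-6 + m}$)
$q{\left(G{\left(2 \right)},p{\left(-1 \right)} \right)} b{\left(-1 \right)} + Z{\left(2 \right)} = \left(-6 + 2 \cdot 2 - 35\right) \frac{31 - -5}{-6 - 1} + \left(-10 + 2 \cdot 2\right) = \left(-6 + 4 - 35\right) \frac{31 + 5}{-7} + \left(-10 + 4\right) = - 37 \left(\left(- \frac{1}{7}\right) 36\right) - 6 = \left(-37\right) \left(- \frac{36}{7}\right) - 6 = \frac{1332}{7} - 6 = \frac{1290}{7}$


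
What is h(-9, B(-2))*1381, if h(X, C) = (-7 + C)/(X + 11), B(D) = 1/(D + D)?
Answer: -40049/8 ≈ -5006.1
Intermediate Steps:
B(D) = 1/(2*D)
h(X, C) = (-7 + C)/(11 + X)
h(-9, B(-2))*1381 = ((-7 + (½)/(-2))/(11 - 9))*1381 = ((-7 + (½)*(-½))/2)*1381 = ((-7 - ¼)/2)*1381 = ((½)*(-29/4))*1381 = -29/8*1381 = -40049/8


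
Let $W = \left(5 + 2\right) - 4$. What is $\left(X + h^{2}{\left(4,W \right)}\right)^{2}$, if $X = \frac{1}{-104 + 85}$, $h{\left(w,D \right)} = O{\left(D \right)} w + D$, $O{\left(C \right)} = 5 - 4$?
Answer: $\frac{864900}{361} \approx 2395.8$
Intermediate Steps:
$W = 3$ ($W = 7 - 4 = 3$)
$O{\left(C \right)} = 1$
$h{\left(w,D \right)} = D + w$ ($h{\left(w,D \right)} = 1 w + D = w + D = D + w$)
$X = - \frac{1}{19}$ ($X = \frac{1}{-19} = - \frac{1}{19} \approx -0.052632$)
$\left(X + h^{2}{\left(4,W \right)}\right)^{2} = \left(- \frac{1}{19} + \left(3 + 4\right)^{2}\right)^{2} = \left(- \frac{1}{19} + 7^{2}\right)^{2} = \left(- \frac{1}{19} + 49\right)^{2} = \left(\frac{930}{19}\right)^{2} = \frac{864900}{361}$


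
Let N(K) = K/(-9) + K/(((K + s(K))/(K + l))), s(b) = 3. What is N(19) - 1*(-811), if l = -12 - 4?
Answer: 160673/198 ≈ 811.48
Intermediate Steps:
l = -16
N(K) = -K/9 + K*(-16 + K)/(3 + K) (N(K) = K/(-9) + K/(((K + 3)/(K - 16))) = K*(-⅑) + K/(((3 + K)/(-16 + K))) = -K/9 + K/(((3 + K)/(-16 + K))) = -K/9 + K*((-16 + K)/(3 + K)) = -K/9 + K*(-16 + K)/(3 + K))
N(19) - 1*(-811) = (⅑)*19*(-147 + 8*19)/(3 + 19) - 1*(-811) = (⅑)*19*(-147 + 152)/22 + 811 = (⅑)*19*(1/22)*5 + 811 = 95/198 + 811 = 160673/198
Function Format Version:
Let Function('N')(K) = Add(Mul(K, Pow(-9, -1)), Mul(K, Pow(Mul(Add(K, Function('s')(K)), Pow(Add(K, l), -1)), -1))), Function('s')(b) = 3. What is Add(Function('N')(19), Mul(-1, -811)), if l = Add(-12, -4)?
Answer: Rational(160673, 198) ≈ 811.48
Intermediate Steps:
l = -16
Function('N')(K) = Add(Mul(Rational(-1, 9), K), Mul(K, Pow(Add(3, K), -1), Add(-16, K))) (Function('N')(K) = Add(Mul(K, Pow(-9, -1)), Mul(K, Pow(Mul(Add(K, 3), Pow(Add(K, -16), -1)), -1))) = Add(Mul(K, Rational(-1, 9)), Mul(K, Pow(Mul(Add(3, K), Pow(Add(-16, K), -1)), -1))) = Add(Mul(Rational(-1, 9), K), Mul(K, Pow(Mul(Pow(Add(-16, K), -1), Add(3, K)), -1))) = Add(Mul(Rational(-1, 9), K), Mul(K, Mul(Pow(Add(3, K), -1), Add(-16, K)))) = Add(Mul(Rational(-1, 9), K), Mul(K, Pow(Add(3, K), -1), Add(-16, K))))
Add(Function('N')(19), Mul(-1, -811)) = Add(Mul(Rational(1, 9), 19, Pow(Add(3, 19), -1), Add(-147, Mul(8, 19))), Mul(-1, -811)) = Add(Mul(Rational(1, 9), 19, Pow(22, -1), Add(-147, 152)), 811) = Add(Mul(Rational(1, 9), 19, Rational(1, 22), 5), 811) = Add(Rational(95, 198), 811) = Rational(160673, 198)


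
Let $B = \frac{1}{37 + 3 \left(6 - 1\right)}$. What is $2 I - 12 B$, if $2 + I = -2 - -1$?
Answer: $- \frac{81}{13} \approx -6.2308$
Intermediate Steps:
$I = -3$ ($I = -2 - 1 = -3$)
$B = \frac{1}{52}$ ($B = \frac{1}{37 + 3 \cdot 5} = \frac{1}{37 + 15} = \frac{1}{52} \approx 0.019231$)
$2 I - 12 B = 2 \left(-3\right) - \frac{3}{13} = -6 - \frac{3}{13} = - \frac{81}{13}$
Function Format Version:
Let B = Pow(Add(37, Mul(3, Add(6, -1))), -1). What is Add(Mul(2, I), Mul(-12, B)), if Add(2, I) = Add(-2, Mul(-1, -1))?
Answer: Rational(-81, 13) ≈ -6.2308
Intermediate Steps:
I = -3 (I = Add(-2, Add(-2, Mul(-1, -1))) = Add(-2, Add(-2, 1)) = Add(-2, -1) = -3)
B = Rational(1, 52) (B = Pow(Add(37, Mul(3, 5)), -1) = Pow(Add(37, 15), -1) = Pow(52, -1) = Rational(1, 52) ≈ 0.019231)
Add(Mul(2, I), Mul(-12, B)) = Add(Mul(2, -3), Mul(-12, Rational(1, 52))) = Add(-6, Rational(-3, 13)) = Rational(-81, 13)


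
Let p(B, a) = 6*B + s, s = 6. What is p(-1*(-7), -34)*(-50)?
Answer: -2400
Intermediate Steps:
p(B, a) = 6 + 6*B (p(B, a) = 6*B + 6 = 6 + 6*B)
p(-1*(-7), -34)*(-50) = (6 + 6*(-1*(-7)))*(-50) = (6 + 6*7)*(-50) = (6 + 42)*(-50) = 48*(-50) = -2400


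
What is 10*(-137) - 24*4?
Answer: -1466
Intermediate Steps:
10*(-137) - 24*4 = -1370 - 96 = -1466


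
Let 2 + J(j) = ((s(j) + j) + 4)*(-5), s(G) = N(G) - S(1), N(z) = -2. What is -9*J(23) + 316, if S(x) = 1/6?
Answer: 2903/2 ≈ 1451.5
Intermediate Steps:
S(x) = ⅙
s(G) = -13/6 (s(G) = -2 - 1*⅙ = -2 - ⅙ = -13/6)
J(j) = -67/6 - 5*j (J(j) = -2 + ((-13/6 + j) + 4)*(-5) = -2 + (11/6 + j)*(-5) = -2 + (-55/6 - 5*j) = -67/6 - 5*j)
-9*J(23) + 316 = -9*(-67/6 - 5*23) + 316 = -9*(-67/6 - 115) + 316 = -9*(-757/6) + 316 = 2271/2 + 316 = 2903/2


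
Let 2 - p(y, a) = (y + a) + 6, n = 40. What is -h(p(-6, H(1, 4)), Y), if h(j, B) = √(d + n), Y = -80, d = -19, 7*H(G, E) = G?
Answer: -√21 ≈ -4.5826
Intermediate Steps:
H(G, E) = G/7
p(y, a) = -4 - a - y (p(y, a) = 2 - ((y + a) + 6) = 2 - ((a + y) + 6) = 2 - (6 + a + y) = 2 + (-6 - a - y) = -4 - a - y)
h(j, B) = √21 (h(j, B) = √(-19 + 40) = √21)
-h(p(-6, H(1, 4)), Y) = -√21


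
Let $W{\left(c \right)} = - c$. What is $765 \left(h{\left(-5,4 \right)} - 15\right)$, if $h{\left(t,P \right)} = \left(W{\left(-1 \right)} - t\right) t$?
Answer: $-34425$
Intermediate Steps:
$h{\left(t,P \right)} = t \left(1 - t\right)$ ($h{\left(t,P \right)} = \left(\left(-1\right) \left(-1\right) - t\right) t = \left(1 - t\right) t = t \left(1 - t\right)$)
$765 \left(h{\left(-5,4 \right)} - 15\right) = 765 \left(- 5 \left(1 - -5\right) - 15\right) = 765 \left(- 5 \left(1 + 5\right) - 15\right) = 765 \left(\left(-5\right) 6 - 15\right) = 765 \left(-30 - 15\right) = 765 \left(-45\right) = -34425$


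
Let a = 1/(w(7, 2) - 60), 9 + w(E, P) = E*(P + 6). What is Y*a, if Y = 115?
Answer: -115/13 ≈ -8.8462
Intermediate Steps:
w(E, P) = -9 + E*(6 + P) (w(E, P) = -9 + E*(P + 6) = -9 + E*(6 + P))
a = -1/13 (a = 1/((-9 + 6*7 + 7*2) - 60) = 1/((-9 + 42 + 14) - 60) = 1/(47 - 60) = 1/(-13) = -1/13 ≈ -0.076923)
Y*a = 115*(-1/13) = -115/13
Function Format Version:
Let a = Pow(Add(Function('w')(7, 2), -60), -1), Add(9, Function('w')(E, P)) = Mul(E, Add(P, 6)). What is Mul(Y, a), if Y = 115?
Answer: Rational(-115, 13) ≈ -8.8462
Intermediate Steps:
Function('w')(E, P) = Add(-9, Mul(E, Add(6, P))) (Function('w')(E, P) = Add(-9, Mul(E, Add(P, 6))) = Add(-9, Mul(E, Add(6, P))))
a = Rational(-1, 13) (a = Pow(Add(Add(-9, Mul(6, 7), Mul(7, 2)), -60), -1) = Pow(Add(Add(-9, 42, 14), -60), -1) = Pow(Add(47, -60), -1) = Pow(-13, -1) = Rational(-1, 13) ≈ -0.076923)
Mul(Y, a) = Mul(115, Rational(-1, 13)) = Rational(-115, 13)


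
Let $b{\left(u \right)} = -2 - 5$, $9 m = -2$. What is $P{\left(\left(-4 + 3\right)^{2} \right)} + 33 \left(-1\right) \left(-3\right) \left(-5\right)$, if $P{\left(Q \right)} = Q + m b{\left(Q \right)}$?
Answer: $- \frac{4432}{9} \approx -492.44$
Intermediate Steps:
$m = - \frac{2}{9}$ ($m = \frac{1}{9} \left(-2\right) = - \frac{2}{9} \approx -0.22222$)
$b{\left(u \right)} = -7$
$P{\left(Q \right)} = \frac{14}{9} + Q$ ($P{\left(Q \right)} = Q - - \frac{14}{9} = Q + \frac{14}{9} = \frac{14}{9} + Q$)
$P{\left(\left(-4 + 3\right)^{2} \right)} + 33 \left(-1\right) \left(-3\right) \left(-5\right) = \left(\frac{14}{9} + \left(-4 + 3\right)^{2}\right) + 33 \left(-1\right) \left(-3\right) \left(-5\right) = \left(\frac{14}{9} + \left(-1\right)^{2}\right) + 33 \cdot 3 \left(-5\right) = \left(\frac{14}{9} + 1\right) + 33 \left(-15\right) = \frac{23}{9} - 495 = - \frac{4432}{9}$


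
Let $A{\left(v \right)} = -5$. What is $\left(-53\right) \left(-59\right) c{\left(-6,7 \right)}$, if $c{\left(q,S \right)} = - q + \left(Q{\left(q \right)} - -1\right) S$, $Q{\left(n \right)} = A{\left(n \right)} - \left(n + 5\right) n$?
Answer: $-200128$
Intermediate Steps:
$Q{\left(n \right)} = -5 - n \left(5 + n\right)$ ($Q{\left(n \right)} = -5 - \left(n + 5\right) n = -5 - \left(5 + n\right) n = -5 - n \left(5 + n\right)$)
$c{\left(q,S \right)} = - q + S \left(-4 - q^{2} - 5 q\right)$ ($c{\left(q,S \right)} = - q + \left(\left(-5 - q^{2} - 5 q\right) - -1\right) S = - q + \left(\left(-5 - q^{2} - 5 q\right) + 1\right) S = - q + \left(-4 - q^{2} - 5 q\right) S = - q + S \left(-4 - q^{2} - 5 q\right)$)
$\left(-53\right) \left(-59\right) c{\left(-6,7 \right)} = \left(-53\right) \left(-59\right) \left(7 - -6 - 7 \left(5 + \left(-6\right)^{2} + 5 \left(-6\right)\right)\right) = 3127 \left(7 + 6 - 7 \left(5 + 36 - 30\right)\right) = 3127 \left(7 + 6 - 7 \cdot 11\right) = 3127 \left(7 + 6 - 77\right) = 3127 \left(-64\right) = -200128$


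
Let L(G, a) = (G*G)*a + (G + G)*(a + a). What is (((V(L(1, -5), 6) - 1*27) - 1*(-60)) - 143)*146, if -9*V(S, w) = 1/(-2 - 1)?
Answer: -433474/27 ≈ -16055.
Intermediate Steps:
L(G, a) = a*G² + 4*G*a (L(G, a) = G²*a + (2*G)*(2*a) = a*G² + 4*G*a)
V(S, w) = 1/27 (V(S, w) = -1/(9*(-2 - 1)) = -⅑/(-3) = -⅑*(-⅓) = 1/27)
(((V(L(1, -5), 6) - 1*27) - 1*(-60)) - 143)*146 = (((1/27 - 1*27) - 1*(-60)) - 143)*146 = (((1/27 - 27) + 60) - 143)*146 = ((-728/27 + 60) - 143)*146 = (892/27 - 143)*146 = -2969/27*146 = -433474/27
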